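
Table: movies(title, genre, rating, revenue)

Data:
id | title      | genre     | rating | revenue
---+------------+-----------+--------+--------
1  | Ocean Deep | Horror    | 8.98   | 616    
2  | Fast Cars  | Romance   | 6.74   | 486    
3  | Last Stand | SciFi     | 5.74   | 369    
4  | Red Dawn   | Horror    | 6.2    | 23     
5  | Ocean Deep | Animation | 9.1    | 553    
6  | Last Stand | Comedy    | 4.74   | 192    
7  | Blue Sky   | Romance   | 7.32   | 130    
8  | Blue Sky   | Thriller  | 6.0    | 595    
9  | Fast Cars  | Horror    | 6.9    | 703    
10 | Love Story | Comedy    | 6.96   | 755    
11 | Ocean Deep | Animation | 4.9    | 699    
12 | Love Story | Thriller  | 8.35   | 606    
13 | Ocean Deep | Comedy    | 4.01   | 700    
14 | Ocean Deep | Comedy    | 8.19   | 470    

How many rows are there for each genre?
SELECT genre, COUNT(*) as count
FROM movies
GROUP BY genre

Result:
  Animation: 2
  Comedy: 4
  Horror: 3
  Romance: 2
  SciFi: 1
  Thriller: 2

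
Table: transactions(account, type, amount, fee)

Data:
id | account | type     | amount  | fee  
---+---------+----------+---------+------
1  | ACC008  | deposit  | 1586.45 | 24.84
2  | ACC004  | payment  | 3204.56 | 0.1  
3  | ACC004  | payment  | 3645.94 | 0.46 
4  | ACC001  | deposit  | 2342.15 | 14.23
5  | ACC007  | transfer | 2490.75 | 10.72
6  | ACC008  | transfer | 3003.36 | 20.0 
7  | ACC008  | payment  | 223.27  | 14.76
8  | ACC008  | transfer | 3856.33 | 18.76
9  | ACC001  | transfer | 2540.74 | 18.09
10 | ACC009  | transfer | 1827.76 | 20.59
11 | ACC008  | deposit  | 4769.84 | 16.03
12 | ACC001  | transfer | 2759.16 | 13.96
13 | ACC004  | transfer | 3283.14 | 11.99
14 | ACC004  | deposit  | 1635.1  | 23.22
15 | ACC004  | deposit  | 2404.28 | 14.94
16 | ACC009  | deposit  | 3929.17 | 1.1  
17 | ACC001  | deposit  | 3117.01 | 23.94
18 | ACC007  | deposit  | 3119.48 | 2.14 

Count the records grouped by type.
SELECT type, COUNT(*) as count
FROM transactions
GROUP BY type

Result:
  deposit: 8
  payment: 3
  transfer: 7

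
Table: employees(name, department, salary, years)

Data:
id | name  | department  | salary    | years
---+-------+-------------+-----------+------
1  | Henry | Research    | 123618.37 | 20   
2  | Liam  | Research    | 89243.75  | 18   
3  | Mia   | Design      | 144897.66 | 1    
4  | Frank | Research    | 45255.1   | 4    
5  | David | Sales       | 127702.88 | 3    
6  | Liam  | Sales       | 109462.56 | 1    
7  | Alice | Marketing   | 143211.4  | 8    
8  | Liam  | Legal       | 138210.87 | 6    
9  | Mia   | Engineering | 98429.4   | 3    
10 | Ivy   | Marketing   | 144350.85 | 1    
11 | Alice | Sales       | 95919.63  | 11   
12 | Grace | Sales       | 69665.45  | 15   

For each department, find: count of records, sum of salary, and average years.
SELECT department,
       COUNT(*) as cnt,
       SUM(salary) as total_salary,
       AVG(years) as avg_years
FROM employees
GROUP BY department

Result:
  Design: 1 records, 144897.66 total salary, 1.00 avg years
  Engineering: 1 records, 98429.40 total salary, 3.00 avg years
  Legal: 1 records, 138210.87 total salary, 6.00 avg years
  Marketing: 2 records, 287562.25 total salary, 4.50 avg years
  Research: 3 records, 258117.22 total salary, 14.00 avg years
  Sales: 4 records, 402750.52 total salary, 7.50 avg years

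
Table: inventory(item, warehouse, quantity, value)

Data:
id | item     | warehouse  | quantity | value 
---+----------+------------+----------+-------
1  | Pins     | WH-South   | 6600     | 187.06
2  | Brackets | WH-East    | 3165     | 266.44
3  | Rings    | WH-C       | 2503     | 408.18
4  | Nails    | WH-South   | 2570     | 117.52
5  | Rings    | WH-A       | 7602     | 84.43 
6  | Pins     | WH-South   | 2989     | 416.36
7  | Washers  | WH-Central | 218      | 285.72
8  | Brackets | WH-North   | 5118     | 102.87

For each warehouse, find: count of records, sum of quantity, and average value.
SELECT warehouse,
       COUNT(*) as cnt,
       SUM(quantity) as total_quantity,
       AVG(value) as avg_value
FROM inventory
GROUP BY warehouse

Result:
  WH-A: 1 records, 7602 total quantity, 84.43 avg value
  WH-C: 1 records, 2503 total quantity, 408.18 avg value
  WH-Central: 1 records, 218 total quantity, 285.72 avg value
  WH-East: 1 records, 3165 total quantity, 266.44 avg value
  WH-North: 1 records, 5118 total quantity, 102.87 avg value
  WH-South: 3 records, 12159 total quantity, 240.31 avg value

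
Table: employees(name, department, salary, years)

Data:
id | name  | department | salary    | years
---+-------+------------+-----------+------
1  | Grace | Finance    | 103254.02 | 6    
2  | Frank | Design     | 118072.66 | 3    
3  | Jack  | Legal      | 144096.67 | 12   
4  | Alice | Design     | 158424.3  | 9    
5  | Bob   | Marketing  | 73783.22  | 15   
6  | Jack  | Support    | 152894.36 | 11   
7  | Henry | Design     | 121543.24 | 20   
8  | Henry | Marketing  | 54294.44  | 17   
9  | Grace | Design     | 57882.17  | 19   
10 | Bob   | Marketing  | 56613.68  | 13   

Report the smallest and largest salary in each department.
SELECT department, MIN(salary), MAX(salary)
FROM employees
GROUP BY department

Result:
  Design: min=57882.17, max=158424.30
  Finance: min=103254.02, max=103254.02
  Legal: min=144096.67, max=144096.67
  Marketing: min=54294.44, max=73783.22
  Support: min=152894.36, max=152894.36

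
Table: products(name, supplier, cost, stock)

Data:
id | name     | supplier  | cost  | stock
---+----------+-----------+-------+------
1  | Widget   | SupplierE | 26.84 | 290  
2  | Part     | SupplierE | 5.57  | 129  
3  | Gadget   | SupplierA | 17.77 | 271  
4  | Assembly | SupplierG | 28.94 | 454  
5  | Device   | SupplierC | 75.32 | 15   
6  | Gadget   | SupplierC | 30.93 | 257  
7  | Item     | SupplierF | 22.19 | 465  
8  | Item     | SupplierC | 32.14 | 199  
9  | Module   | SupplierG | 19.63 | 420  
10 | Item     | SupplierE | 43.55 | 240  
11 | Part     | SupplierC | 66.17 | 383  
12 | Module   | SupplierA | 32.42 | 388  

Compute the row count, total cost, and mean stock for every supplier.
SELECT supplier,
       COUNT(*) as cnt,
       SUM(cost) as total_cost,
       AVG(stock) as avg_stock
FROM products
GROUP BY supplier

Result:
  SupplierA: 2 records, 50.19 total cost, 329.50 avg stock
  SupplierC: 4 records, 204.56 total cost, 213.50 avg stock
  SupplierE: 3 records, 75.96 total cost, 219.67 avg stock
  SupplierF: 1 records, 22.19 total cost, 465.00 avg stock
  SupplierG: 2 records, 48.57 total cost, 437.00 avg stock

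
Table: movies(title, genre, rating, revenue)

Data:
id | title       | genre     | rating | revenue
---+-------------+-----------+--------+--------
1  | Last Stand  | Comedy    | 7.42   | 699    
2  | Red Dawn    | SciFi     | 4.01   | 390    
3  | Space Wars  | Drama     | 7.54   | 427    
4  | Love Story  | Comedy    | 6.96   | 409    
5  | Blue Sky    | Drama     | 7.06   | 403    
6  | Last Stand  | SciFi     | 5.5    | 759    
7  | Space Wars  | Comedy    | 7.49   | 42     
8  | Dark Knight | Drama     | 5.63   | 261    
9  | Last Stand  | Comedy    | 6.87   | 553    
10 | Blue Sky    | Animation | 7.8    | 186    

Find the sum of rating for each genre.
SELECT genre, SUM(rating) as result
FROM movies
GROUP BY genre

Result:
  Animation: 7.80
  Comedy: 28.74
  Drama: 20.23
  SciFi: 9.51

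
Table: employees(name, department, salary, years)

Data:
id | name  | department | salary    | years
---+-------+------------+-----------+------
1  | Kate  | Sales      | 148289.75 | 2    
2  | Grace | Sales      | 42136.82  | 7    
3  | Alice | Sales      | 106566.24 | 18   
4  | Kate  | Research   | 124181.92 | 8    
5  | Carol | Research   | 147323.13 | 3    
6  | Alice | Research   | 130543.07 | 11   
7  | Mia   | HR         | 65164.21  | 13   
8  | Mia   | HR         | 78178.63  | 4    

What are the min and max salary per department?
SELECT department, MIN(salary), MAX(salary)
FROM employees
GROUP BY department

Result:
  HR: min=65164.21, max=78178.63
  Research: min=124181.92, max=147323.13
  Sales: min=42136.82, max=148289.75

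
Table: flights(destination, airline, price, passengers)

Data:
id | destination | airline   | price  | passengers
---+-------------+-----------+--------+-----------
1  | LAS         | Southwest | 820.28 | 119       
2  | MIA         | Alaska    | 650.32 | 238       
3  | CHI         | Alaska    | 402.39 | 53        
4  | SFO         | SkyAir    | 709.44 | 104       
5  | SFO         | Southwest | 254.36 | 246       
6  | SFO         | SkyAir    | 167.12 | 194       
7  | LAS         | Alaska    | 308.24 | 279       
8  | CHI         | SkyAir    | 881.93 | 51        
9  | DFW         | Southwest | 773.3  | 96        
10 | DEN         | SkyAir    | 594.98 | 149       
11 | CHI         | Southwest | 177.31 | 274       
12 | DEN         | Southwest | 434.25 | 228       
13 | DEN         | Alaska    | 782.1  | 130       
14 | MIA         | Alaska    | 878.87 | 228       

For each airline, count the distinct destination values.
SELECT airline, COUNT(DISTINCT destination)
FROM flights
GROUP BY airline

Result:
  Alaska: 4 distinct
  SkyAir: 3 distinct
  Southwest: 5 distinct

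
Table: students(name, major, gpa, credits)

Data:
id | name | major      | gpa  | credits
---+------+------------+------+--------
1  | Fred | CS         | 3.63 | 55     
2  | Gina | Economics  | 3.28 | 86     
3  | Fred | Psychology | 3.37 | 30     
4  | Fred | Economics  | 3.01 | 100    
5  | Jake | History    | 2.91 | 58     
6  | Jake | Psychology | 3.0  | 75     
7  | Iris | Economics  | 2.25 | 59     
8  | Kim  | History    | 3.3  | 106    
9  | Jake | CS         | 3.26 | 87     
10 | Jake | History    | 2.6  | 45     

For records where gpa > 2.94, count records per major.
SELECT major, COUNT(*)
FROM students
WHERE gpa > 2.94
GROUP BY major

Note: WHERE filters rows before grouping.

Result:
  CS: 2
  Economics: 2
  History: 1
  Psychology: 2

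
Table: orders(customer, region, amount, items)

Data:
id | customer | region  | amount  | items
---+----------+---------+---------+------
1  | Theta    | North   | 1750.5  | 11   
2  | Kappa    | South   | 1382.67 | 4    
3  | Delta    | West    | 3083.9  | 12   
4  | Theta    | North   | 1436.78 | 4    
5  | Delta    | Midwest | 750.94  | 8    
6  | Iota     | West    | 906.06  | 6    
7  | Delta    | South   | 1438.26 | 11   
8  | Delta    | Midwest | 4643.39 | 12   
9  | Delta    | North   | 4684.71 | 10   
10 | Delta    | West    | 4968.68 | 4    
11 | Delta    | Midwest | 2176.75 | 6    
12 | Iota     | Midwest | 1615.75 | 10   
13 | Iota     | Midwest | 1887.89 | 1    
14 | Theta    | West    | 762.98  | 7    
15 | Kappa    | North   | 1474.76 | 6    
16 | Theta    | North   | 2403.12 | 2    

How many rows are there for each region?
SELECT region, COUNT(*) as count
FROM orders
GROUP BY region

Result:
  Midwest: 5
  North: 5
  South: 2
  West: 4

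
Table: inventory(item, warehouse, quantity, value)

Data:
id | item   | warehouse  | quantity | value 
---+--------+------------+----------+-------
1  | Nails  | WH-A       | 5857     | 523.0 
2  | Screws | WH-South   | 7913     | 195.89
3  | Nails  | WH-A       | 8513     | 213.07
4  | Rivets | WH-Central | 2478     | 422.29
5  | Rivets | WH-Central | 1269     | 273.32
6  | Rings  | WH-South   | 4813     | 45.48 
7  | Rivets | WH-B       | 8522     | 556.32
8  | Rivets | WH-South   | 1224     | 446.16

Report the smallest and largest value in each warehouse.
SELECT warehouse, MIN(value), MAX(value)
FROM inventory
GROUP BY warehouse

Result:
  WH-A: min=213.07, max=523.00
  WH-B: min=556.32, max=556.32
  WH-Central: min=273.32, max=422.29
  WH-South: min=45.48, max=446.16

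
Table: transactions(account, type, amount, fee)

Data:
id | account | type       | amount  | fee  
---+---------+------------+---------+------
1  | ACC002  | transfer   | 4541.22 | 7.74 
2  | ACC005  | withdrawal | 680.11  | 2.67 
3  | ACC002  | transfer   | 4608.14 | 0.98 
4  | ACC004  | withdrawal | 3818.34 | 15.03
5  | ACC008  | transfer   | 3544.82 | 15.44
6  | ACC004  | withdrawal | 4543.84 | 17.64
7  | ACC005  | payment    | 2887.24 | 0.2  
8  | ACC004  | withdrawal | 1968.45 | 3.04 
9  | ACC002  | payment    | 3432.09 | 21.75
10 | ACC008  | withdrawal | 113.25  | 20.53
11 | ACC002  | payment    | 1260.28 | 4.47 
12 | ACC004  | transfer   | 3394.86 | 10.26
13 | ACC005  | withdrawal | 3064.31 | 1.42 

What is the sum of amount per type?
SELECT type, SUM(amount) as result
FROM transactions
GROUP BY type

Result:
  payment: 7579.61
  transfer: 16089.04
  withdrawal: 14188.30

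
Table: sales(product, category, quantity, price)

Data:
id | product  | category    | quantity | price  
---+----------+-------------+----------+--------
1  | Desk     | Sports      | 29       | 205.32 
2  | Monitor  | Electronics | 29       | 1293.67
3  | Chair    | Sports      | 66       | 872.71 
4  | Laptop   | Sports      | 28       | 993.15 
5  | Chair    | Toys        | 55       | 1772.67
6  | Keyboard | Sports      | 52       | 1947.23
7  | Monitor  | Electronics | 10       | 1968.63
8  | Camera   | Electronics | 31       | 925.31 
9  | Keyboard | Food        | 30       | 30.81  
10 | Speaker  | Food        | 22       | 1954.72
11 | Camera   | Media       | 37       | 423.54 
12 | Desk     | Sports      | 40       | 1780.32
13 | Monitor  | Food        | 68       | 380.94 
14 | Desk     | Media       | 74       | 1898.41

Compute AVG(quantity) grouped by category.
SELECT category, AVG(quantity) as result
FROM sales
GROUP BY category

Result:
  Electronics: 23.33
  Food: 40.00
  Media: 55.50
  Sports: 43.00
  Toys: 55.00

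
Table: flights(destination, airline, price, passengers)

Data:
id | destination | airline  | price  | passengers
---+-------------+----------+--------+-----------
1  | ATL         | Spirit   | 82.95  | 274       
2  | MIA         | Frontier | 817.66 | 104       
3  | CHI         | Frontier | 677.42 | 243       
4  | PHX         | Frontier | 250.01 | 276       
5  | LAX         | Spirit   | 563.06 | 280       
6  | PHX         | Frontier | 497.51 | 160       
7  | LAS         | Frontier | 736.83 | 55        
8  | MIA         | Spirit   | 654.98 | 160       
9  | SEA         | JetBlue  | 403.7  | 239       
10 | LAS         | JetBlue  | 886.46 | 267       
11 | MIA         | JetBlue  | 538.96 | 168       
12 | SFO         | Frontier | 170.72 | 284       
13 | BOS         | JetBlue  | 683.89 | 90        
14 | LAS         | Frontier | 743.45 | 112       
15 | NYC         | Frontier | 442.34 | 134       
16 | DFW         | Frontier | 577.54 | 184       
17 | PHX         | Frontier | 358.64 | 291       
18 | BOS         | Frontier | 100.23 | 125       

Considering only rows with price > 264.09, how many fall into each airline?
SELECT airline, COUNT(*)
FROM flights
WHERE price > 264.09
GROUP BY airline

Note: WHERE filters rows before grouping.

Result:
  Frontier: 8
  JetBlue: 4
  Spirit: 2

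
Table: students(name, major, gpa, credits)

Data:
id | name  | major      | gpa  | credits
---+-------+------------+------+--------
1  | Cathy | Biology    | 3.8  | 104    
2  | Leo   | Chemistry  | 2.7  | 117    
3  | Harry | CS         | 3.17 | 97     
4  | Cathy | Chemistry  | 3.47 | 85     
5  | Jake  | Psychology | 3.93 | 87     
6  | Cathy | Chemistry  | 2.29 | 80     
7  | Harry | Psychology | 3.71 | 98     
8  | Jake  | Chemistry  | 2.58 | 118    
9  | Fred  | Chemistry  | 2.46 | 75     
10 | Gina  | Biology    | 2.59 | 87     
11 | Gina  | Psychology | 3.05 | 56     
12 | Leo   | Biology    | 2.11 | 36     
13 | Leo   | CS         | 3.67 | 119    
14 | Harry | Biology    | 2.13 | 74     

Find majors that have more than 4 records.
SELECT major, COUNT(*) as cnt
FROM students
GROUP BY major
HAVING COUNT(*) > 4

Result:
  Chemistry: 5

Note: HAVING filters groups after aggregation, WHERE filters rows before.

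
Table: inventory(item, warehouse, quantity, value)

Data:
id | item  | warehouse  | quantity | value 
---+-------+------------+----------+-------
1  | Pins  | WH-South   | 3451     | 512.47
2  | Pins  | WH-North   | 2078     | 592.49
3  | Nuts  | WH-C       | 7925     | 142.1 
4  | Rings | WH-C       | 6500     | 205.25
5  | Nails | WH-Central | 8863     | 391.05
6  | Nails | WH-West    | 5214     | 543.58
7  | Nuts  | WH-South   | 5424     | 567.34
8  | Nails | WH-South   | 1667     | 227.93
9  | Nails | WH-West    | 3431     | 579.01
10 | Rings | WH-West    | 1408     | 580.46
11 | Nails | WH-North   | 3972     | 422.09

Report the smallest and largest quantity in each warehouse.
SELECT warehouse, MIN(quantity), MAX(quantity)
FROM inventory
GROUP BY warehouse

Result:
  WH-C: min=6500, max=7925
  WH-Central: min=8863, max=8863
  WH-North: min=2078, max=3972
  WH-South: min=1667, max=5424
  WH-West: min=1408, max=5214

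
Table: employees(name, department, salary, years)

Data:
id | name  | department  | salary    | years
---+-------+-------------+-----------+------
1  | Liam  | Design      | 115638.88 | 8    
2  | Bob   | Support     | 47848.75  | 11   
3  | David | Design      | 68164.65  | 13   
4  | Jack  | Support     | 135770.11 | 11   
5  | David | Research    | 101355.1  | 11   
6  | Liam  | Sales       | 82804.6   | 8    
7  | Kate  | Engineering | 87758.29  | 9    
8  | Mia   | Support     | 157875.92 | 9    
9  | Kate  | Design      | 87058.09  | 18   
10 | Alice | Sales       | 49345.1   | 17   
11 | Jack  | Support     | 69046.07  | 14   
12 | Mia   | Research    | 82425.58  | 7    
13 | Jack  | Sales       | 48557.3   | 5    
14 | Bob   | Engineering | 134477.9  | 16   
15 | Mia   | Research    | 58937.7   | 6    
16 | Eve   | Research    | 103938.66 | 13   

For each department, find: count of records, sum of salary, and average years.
SELECT department,
       COUNT(*) as cnt,
       SUM(salary) as total_salary,
       AVG(years) as avg_years
FROM employees
GROUP BY department

Result:
  Design: 3 records, 270861.62 total salary, 13.00 avg years
  Engineering: 2 records, 222236.19 total salary, 12.50 avg years
  Research: 4 records, 346657.04 total salary, 9.25 avg years
  Sales: 3 records, 180707.00 total salary, 10.00 avg years
  Support: 4 records, 410540.85 total salary, 11.25 avg years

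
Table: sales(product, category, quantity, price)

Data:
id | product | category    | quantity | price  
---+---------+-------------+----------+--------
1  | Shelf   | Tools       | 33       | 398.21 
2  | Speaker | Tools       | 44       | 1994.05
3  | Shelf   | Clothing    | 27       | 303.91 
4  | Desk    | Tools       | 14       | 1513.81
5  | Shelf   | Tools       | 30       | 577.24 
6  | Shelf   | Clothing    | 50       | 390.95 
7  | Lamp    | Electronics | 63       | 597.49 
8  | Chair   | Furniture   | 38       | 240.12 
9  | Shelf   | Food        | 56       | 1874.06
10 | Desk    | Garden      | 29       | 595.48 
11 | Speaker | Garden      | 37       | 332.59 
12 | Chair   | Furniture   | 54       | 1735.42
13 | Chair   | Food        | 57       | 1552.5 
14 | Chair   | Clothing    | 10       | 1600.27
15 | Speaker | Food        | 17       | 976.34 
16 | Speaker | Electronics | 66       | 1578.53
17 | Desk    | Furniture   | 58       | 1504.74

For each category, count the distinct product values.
SELECT category, COUNT(DISTINCT product)
FROM sales
GROUP BY category

Result:
  Clothing: 2 distinct
  Electronics: 2 distinct
  Food: 3 distinct
  Furniture: 2 distinct
  Garden: 2 distinct
  Tools: 3 distinct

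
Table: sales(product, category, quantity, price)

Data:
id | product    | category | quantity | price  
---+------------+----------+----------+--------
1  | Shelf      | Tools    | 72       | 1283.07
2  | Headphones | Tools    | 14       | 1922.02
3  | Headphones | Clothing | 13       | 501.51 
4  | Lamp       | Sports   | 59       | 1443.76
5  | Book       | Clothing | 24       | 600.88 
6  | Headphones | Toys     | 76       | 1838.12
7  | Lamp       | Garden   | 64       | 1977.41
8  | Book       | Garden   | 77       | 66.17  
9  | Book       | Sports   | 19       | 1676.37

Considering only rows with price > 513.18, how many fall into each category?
SELECT category, COUNT(*)
FROM sales
WHERE price > 513.18
GROUP BY category

Note: WHERE filters rows before grouping.

Result:
  Clothing: 1
  Garden: 1
  Sports: 2
  Tools: 2
  Toys: 1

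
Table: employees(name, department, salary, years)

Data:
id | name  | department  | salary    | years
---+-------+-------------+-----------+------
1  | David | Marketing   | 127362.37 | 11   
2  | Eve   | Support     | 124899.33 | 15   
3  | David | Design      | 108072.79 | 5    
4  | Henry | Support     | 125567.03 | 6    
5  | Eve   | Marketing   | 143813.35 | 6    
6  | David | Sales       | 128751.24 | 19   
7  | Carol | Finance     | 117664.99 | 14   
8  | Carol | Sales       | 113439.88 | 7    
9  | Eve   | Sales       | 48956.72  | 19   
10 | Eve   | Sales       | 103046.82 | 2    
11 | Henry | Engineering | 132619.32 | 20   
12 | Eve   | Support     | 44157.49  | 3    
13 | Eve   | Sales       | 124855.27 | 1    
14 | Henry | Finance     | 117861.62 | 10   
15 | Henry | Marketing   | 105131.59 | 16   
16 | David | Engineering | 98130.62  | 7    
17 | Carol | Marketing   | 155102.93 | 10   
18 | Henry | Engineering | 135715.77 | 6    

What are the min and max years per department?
SELECT department, MIN(years), MAX(years)
FROM employees
GROUP BY department

Result:
  Design: min=5, max=5
  Engineering: min=6, max=20
  Finance: min=10, max=14
  Marketing: min=6, max=16
  Sales: min=1, max=19
  Support: min=3, max=15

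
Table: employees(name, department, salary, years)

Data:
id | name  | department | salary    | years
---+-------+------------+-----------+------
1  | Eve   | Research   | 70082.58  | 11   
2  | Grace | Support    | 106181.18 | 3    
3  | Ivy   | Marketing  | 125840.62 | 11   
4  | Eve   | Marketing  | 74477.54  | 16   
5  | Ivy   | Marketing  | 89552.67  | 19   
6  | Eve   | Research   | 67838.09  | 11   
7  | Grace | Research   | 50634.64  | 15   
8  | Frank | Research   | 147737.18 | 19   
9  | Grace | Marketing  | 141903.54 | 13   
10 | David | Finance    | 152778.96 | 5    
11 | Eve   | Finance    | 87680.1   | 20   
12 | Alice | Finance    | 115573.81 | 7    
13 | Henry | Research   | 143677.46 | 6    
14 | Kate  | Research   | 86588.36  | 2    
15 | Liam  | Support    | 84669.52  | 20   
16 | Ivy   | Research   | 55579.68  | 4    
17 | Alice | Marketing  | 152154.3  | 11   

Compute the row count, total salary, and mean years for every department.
SELECT department,
       COUNT(*) as cnt,
       SUM(salary) as total_salary,
       AVG(years) as avg_years
FROM employees
GROUP BY department

Result:
  Finance: 3 records, 356032.87 total salary, 10.67 avg years
  Marketing: 5 records, 583928.67 total salary, 14.00 avg years
  Research: 7 records, 622137.99 total salary, 9.71 avg years
  Support: 2 records, 190850.70 total salary, 11.50 avg years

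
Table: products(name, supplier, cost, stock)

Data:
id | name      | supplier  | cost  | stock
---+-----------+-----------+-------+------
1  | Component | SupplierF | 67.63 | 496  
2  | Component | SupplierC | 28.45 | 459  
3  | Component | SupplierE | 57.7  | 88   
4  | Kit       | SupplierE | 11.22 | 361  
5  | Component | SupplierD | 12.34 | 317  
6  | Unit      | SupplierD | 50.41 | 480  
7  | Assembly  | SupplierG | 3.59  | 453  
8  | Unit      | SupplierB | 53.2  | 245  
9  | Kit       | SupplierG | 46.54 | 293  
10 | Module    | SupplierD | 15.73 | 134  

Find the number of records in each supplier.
SELECT supplier, COUNT(*) as count
FROM products
GROUP BY supplier

Result:
  SupplierB: 1
  SupplierC: 1
  SupplierD: 3
  SupplierE: 2
  SupplierF: 1
  SupplierG: 2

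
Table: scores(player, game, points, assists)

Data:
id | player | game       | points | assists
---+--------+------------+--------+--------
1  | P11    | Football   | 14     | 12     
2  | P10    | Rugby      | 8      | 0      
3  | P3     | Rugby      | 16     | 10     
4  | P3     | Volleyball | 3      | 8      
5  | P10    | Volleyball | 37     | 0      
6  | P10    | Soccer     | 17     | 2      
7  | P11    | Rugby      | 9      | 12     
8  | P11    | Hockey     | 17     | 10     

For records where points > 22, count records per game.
SELECT game, COUNT(*)
FROM scores
WHERE points > 22
GROUP BY game

Note: WHERE filters rows before grouping.

Result:
  Volleyball: 1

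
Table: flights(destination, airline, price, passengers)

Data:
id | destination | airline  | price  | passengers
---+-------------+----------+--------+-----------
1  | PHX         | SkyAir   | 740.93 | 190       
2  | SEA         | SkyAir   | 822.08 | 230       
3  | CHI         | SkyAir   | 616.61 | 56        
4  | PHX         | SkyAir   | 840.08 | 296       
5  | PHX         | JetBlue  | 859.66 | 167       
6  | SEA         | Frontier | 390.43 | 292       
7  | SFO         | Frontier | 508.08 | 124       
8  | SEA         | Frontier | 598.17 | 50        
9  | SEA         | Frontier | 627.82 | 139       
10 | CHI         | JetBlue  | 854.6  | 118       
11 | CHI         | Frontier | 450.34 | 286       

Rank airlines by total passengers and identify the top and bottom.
SELECT airline, SUM(passengers)
FROM flights
GROUP BY airline
ORDER BY SUM(passengers)

All groups:
  JetBlue: 285
  SkyAir: 772
  Frontier: 891

Highest: Frontier (891)
Lowest: JetBlue (285)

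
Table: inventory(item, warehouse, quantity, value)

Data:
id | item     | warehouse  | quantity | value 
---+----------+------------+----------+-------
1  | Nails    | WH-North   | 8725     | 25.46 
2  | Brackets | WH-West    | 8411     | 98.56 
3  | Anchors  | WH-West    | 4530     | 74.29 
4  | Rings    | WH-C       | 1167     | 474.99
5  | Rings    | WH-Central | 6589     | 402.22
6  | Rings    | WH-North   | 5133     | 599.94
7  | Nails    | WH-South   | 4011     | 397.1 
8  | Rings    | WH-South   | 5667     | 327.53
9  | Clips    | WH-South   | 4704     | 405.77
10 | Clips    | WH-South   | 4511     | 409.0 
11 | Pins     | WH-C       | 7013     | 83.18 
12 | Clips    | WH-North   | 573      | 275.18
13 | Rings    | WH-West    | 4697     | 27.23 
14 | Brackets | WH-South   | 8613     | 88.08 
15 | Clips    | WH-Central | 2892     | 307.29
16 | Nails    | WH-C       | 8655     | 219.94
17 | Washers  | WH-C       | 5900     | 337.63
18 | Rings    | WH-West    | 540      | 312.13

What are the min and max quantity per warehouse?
SELECT warehouse, MIN(quantity), MAX(quantity)
FROM inventory
GROUP BY warehouse

Result:
  WH-C: min=1167, max=8655
  WH-Central: min=2892, max=6589
  WH-North: min=573, max=8725
  WH-South: min=4011, max=8613
  WH-West: min=540, max=8411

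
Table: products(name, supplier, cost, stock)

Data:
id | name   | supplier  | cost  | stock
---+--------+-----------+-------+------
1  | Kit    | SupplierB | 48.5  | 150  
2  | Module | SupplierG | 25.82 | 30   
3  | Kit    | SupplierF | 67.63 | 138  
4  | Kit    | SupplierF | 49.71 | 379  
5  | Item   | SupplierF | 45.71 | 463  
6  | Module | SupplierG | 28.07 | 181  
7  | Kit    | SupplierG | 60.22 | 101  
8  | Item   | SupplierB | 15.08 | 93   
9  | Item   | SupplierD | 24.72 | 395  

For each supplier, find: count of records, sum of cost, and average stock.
SELECT supplier,
       COUNT(*) as cnt,
       SUM(cost) as total_cost,
       AVG(stock) as avg_stock
FROM products
GROUP BY supplier

Result:
  SupplierB: 2 records, 63.58 total cost, 121.50 avg stock
  SupplierD: 1 records, 24.72 total cost, 395.00 avg stock
  SupplierF: 3 records, 163.05 total cost, 326.67 avg stock
  SupplierG: 3 records, 114.11 total cost, 104.00 avg stock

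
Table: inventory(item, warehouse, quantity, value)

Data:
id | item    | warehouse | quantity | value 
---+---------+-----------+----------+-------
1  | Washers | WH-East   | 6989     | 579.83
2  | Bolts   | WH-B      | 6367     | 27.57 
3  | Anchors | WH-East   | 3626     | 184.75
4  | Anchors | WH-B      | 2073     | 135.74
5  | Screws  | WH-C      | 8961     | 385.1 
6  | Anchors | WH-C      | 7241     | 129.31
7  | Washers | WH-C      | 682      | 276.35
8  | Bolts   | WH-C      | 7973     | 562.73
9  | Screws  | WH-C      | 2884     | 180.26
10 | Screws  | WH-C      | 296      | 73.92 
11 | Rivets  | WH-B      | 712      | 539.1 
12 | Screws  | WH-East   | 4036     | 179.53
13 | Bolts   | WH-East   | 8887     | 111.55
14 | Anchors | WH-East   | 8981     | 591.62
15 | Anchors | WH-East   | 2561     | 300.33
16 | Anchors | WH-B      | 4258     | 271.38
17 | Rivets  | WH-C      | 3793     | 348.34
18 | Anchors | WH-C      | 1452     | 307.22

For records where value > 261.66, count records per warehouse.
SELECT warehouse, COUNT(*)
FROM inventory
WHERE value > 261.66
GROUP BY warehouse

Note: WHERE filters rows before grouping.

Result:
  WH-B: 2
  WH-C: 5
  WH-East: 3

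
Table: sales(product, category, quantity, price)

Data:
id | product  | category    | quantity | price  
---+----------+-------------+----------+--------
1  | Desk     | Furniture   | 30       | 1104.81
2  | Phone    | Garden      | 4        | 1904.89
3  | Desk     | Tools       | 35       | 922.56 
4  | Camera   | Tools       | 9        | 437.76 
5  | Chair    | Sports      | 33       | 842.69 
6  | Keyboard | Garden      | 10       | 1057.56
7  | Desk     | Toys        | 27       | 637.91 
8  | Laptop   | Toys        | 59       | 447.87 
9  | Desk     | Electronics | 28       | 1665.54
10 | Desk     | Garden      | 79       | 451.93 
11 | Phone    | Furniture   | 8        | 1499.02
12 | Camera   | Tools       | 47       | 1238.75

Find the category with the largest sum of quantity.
SELECT category, SUM(quantity) as val
FROM sales
GROUP BY category
ORDER BY val DESC
LIMIT 1

Result: Garden with sum(quantity) = 93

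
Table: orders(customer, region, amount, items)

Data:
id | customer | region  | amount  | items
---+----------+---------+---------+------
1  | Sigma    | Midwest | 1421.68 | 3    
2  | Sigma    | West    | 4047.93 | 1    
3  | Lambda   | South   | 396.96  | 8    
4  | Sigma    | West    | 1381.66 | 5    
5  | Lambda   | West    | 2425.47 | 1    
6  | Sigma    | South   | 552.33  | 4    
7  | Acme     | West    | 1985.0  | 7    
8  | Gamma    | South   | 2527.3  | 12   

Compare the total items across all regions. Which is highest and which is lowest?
SELECT region, SUM(items)
FROM orders
GROUP BY region
ORDER BY SUM(items)

All groups:
  Midwest: 3
  West: 14
  South: 24

Highest: South (24)
Lowest: Midwest (3)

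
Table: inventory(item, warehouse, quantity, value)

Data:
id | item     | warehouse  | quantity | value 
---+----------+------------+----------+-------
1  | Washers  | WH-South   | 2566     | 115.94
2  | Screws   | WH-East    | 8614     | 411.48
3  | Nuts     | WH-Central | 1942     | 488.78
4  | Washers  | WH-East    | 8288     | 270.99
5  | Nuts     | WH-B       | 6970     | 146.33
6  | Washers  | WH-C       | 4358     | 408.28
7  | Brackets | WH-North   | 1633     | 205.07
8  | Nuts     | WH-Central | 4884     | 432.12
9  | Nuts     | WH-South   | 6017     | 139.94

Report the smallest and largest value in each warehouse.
SELECT warehouse, MIN(value), MAX(value)
FROM inventory
GROUP BY warehouse

Result:
  WH-B: min=146.33, max=146.33
  WH-C: min=408.28, max=408.28
  WH-Central: min=432.12, max=488.78
  WH-East: min=270.99, max=411.48
  WH-North: min=205.07, max=205.07
  WH-South: min=115.94, max=139.94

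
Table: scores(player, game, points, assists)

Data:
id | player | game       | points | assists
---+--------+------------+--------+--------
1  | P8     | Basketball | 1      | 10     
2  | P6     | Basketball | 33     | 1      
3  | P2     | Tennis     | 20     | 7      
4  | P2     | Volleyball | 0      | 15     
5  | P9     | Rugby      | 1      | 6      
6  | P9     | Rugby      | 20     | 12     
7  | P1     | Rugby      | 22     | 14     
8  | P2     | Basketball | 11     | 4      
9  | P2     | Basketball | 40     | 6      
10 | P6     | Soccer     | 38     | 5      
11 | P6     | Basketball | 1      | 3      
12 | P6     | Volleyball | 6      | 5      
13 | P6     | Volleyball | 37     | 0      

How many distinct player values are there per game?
SELECT game, COUNT(DISTINCT player)
FROM scores
GROUP BY game

Result:
  Basketball: 3 distinct
  Rugby: 2 distinct
  Soccer: 1 distinct
  Tennis: 1 distinct
  Volleyball: 2 distinct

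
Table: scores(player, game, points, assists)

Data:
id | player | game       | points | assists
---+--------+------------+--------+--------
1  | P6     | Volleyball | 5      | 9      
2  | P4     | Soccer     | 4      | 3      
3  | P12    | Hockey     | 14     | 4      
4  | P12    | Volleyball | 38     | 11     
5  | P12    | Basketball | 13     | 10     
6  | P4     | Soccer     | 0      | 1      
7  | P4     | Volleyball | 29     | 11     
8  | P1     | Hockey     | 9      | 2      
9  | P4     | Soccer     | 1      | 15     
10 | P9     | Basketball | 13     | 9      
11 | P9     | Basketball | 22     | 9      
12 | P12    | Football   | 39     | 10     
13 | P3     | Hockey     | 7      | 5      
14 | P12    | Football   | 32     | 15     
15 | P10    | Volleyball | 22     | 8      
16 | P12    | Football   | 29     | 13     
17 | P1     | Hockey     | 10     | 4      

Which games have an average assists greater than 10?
SELECT game, AVG(assists)
FROM scores
GROUP BY game
HAVING AVG(assists) > 10

Result:
  Football: avg=12.67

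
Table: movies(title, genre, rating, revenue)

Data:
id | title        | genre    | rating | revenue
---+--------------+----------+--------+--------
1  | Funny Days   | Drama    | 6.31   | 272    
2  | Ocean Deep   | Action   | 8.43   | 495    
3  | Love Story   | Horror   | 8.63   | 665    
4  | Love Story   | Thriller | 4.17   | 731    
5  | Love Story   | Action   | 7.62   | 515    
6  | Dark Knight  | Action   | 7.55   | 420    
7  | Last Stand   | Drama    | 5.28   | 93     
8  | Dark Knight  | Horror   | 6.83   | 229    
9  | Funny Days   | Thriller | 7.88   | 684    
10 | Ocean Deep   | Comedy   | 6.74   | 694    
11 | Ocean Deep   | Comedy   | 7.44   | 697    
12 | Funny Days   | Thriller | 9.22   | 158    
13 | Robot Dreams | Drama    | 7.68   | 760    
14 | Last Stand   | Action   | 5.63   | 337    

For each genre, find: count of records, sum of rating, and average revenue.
SELECT genre,
       COUNT(*) as cnt,
       SUM(rating) as total_rating,
       AVG(revenue) as avg_revenue
FROM movies
GROUP BY genre

Result:
  Action: 4 records, 29.23 total rating, 441.75 avg revenue
  Comedy: 2 records, 14.18 total rating, 695.50 avg revenue
  Drama: 3 records, 19.27 total rating, 375.00 avg revenue
  Horror: 2 records, 15.46 total rating, 447.00 avg revenue
  Thriller: 3 records, 21.27 total rating, 524.33 avg revenue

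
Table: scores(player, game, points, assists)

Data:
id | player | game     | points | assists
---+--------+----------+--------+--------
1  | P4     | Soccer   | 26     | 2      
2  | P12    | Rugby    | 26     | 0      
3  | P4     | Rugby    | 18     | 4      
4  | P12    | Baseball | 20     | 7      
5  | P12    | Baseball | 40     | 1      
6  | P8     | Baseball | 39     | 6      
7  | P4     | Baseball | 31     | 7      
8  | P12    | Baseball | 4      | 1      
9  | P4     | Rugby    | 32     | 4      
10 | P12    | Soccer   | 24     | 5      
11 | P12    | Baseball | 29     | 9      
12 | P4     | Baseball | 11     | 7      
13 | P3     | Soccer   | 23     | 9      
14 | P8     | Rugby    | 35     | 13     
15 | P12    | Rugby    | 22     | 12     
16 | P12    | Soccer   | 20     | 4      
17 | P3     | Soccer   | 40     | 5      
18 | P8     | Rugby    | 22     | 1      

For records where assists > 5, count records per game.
SELECT game, COUNT(*)
FROM scores
WHERE assists > 5
GROUP BY game

Note: WHERE filters rows before grouping.

Result:
  Baseball: 5
  Rugby: 2
  Soccer: 1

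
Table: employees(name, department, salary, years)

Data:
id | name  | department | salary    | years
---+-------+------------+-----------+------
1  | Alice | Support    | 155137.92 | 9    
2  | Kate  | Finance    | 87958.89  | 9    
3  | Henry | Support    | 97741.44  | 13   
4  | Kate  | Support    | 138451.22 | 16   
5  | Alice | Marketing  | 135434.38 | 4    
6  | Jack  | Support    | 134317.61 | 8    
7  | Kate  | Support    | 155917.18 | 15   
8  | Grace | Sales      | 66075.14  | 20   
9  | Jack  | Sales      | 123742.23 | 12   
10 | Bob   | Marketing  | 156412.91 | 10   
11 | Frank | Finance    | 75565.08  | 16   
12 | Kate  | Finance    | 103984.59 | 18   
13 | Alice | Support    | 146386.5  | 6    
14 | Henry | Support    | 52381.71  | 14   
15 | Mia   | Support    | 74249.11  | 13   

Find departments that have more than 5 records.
SELECT department, COUNT(*) as cnt
FROM employees
GROUP BY department
HAVING COUNT(*) > 5

Result:
  Support: 8

Note: HAVING filters groups after aggregation, WHERE filters rows before.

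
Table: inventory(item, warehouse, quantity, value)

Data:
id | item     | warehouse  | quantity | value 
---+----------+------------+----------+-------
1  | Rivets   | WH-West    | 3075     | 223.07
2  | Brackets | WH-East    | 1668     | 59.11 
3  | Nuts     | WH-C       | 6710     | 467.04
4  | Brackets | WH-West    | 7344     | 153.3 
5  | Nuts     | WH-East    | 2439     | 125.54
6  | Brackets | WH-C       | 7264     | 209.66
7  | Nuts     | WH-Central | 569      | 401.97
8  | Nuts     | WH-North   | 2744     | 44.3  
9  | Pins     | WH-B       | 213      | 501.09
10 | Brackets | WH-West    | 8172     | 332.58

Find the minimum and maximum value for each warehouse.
SELECT warehouse, MIN(value), MAX(value)
FROM inventory
GROUP BY warehouse

Result:
  WH-B: min=501.09, max=501.09
  WH-C: min=209.66, max=467.04
  WH-Central: min=401.97, max=401.97
  WH-East: min=59.11, max=125.54
  WH-North: min=44.30, max=44.30
  WH-West: min=153.30, max=332.58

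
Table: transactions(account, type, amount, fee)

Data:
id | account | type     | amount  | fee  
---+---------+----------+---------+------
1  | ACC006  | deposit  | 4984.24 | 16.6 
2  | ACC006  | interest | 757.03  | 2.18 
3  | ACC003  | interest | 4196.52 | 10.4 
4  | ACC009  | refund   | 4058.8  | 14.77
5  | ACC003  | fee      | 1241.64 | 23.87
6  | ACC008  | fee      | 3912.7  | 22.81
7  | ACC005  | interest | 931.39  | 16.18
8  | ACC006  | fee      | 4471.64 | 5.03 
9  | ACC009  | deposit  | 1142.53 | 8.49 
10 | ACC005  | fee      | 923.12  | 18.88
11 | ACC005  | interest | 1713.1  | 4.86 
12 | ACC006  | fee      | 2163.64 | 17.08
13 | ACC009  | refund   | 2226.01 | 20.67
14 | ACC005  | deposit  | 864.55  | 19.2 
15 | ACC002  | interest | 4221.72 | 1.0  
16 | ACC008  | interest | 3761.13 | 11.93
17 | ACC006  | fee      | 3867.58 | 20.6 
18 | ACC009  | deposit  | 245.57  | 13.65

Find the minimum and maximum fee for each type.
SELECT type, MIN(fee), MAX(fee)
FROM transactions
GROUP BY type

Result:
  deposit: min=8.49, max=19.20
  fee: min=5.03, max=23.87
  interest: min=1.00, max=16.18
  refund: min=14.77, max=20.67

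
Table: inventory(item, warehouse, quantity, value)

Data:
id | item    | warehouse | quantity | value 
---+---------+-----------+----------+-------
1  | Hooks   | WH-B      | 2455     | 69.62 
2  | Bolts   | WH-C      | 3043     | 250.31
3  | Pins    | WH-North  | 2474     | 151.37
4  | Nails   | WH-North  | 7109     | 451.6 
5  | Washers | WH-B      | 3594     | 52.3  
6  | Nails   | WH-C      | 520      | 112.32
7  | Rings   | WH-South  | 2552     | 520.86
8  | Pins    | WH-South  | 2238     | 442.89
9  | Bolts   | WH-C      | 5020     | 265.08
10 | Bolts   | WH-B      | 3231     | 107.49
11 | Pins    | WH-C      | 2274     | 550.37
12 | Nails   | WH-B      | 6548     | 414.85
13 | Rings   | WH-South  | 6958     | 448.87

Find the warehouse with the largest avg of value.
SELECT warehouse, AVG(value) as val
FROM inventory
GROUP BY warehouse
ORDER BY val DESC
LIMIT 1

Result: WH-South with avg(value) = 470.87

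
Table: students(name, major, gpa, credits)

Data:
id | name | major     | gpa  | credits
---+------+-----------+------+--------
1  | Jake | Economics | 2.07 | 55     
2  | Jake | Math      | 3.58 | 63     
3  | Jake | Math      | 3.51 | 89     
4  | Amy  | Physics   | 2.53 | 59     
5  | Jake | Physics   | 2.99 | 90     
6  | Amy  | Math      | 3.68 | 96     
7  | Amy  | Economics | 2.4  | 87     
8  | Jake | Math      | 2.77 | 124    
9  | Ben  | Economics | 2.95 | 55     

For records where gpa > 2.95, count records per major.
SELECT major, COUNT(*)
FROM students
WHERE gpa > 2.95
GROUP BY major

Note: WHERE filters rows before grouping.

Result:
  Math: 3
  Physics: 1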